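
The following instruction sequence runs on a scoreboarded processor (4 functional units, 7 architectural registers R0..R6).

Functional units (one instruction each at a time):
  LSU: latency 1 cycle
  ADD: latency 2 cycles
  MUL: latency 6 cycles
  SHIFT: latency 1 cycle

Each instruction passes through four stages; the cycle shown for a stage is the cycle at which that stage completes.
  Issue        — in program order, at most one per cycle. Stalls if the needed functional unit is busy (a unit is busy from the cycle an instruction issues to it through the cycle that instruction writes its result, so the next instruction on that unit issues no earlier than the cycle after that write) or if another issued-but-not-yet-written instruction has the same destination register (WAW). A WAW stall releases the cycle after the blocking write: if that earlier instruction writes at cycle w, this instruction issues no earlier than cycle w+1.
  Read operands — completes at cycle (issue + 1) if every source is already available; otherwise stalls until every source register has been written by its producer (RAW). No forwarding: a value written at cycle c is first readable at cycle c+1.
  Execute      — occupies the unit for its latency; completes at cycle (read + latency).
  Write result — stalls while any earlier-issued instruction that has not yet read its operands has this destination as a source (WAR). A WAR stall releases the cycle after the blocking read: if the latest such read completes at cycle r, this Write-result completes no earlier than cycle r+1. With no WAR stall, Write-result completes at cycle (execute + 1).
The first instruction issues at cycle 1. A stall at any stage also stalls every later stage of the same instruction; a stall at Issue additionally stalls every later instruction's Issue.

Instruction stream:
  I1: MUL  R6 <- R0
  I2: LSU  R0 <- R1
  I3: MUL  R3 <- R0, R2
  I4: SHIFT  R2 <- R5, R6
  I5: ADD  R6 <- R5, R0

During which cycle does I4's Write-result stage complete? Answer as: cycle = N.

[1] I1 dispatched to MUL
[2] I1 operands ready; I2 dispatched to LSU
[3] I2 operands ready
[4] I2 complete
[5] R0←I2
[8] I1 complete
[9] R6←I1
[10] I3 dispatched to MUL
[11] I3 operands ready; I4 dispatched to SHIFT
[12] I4 operands ready; I5 dispatched to ADD
[13] I4 complete; I5 operands ready
[14] R2←I4
[15] I5 complete
[16] R6←I5
[17] I3 complete
[18] R3←I3

cycle = 14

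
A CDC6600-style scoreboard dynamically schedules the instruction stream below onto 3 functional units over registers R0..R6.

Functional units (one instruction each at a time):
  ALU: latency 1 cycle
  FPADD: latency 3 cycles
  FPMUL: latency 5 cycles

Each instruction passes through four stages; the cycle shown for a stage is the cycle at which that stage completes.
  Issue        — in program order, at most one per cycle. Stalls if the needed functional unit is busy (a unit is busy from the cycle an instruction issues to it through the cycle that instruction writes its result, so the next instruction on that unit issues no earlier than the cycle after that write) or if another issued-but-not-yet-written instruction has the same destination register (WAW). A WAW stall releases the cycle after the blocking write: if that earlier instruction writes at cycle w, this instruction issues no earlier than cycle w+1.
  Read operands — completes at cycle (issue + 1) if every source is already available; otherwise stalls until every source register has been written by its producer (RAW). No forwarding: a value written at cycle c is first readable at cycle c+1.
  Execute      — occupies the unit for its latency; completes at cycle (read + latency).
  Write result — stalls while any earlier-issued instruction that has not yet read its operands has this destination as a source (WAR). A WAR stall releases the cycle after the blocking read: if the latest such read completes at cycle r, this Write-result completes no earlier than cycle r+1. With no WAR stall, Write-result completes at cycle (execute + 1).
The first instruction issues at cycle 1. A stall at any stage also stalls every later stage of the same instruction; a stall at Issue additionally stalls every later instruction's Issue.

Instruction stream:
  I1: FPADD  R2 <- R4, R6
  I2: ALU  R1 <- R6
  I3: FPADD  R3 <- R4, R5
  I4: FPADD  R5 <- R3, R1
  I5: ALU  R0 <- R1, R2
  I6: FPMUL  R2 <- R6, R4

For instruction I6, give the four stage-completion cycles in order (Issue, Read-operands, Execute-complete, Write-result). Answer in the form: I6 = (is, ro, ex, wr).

I6 = (15, 16, 21, 22)

cycle 1: I1→FPADD
cycle 2: I1 RO, I2→ALU
cycle 3: I2 RO
cycle 4: I2 EX
cycle 5: I1 EX, I2 WR R1
cycle 6: I1 WR R2
cycle 7: I3→FPADD
cycle 8: I3 RO
cycle 11: I3 EX
cycle 12: I3 WR R3
cycle 13: I4→FPADD
cycle 14: I4 RO, I5→ALU
cycle 15: I5 RO, I6→FPMUL
cycle 16: I5 EX, I6 RO
cycle 17: I4 EX, I5 WR R0
cycle 18: I4 WR R5
cycle 21: I6 EX
cycle 22: I6 WR R2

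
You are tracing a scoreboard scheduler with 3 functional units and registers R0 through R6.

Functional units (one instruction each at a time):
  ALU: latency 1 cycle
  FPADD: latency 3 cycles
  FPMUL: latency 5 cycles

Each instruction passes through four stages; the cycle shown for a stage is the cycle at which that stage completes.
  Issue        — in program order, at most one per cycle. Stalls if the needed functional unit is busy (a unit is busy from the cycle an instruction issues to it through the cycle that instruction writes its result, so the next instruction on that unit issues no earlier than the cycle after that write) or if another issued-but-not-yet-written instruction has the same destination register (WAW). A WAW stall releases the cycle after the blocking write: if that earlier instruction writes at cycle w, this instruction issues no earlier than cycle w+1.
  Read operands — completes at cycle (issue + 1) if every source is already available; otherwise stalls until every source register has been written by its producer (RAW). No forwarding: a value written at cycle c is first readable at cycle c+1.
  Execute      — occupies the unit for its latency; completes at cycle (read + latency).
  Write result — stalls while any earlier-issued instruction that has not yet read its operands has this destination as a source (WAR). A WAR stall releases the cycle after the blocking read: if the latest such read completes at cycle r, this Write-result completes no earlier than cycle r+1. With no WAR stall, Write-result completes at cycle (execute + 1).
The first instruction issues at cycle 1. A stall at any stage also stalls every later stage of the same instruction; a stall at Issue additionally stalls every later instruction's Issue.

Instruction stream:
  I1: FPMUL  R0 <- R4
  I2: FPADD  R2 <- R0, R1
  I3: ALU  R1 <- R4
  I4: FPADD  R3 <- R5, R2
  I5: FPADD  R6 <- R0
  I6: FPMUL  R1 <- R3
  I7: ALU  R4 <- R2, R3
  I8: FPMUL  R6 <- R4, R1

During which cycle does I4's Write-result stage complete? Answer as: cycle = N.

  I1 | 1 | 2 | 7 | 8
  I2 | 2 | 9 | 12 | 13   RAW R0: wait I1 write@8
  I3 | 3 | 4 | 5 | 10   WAR R1: wait I2 read@9
  I4 | 14 | 15 | 18 | 19   struct: FPADD busy until I2 writes@13
  I5 | 20 | 21 | 24 | 25   struct: FPADD busy until I4 writes@19
  I6 | 21 | 22 | 27 | 28
  I7 | 22 | 23 | 24 | 25
  I8 | 29 | 30 | 35 | 36   struct: FPMUL busy until I6 writes@28

cycle = 19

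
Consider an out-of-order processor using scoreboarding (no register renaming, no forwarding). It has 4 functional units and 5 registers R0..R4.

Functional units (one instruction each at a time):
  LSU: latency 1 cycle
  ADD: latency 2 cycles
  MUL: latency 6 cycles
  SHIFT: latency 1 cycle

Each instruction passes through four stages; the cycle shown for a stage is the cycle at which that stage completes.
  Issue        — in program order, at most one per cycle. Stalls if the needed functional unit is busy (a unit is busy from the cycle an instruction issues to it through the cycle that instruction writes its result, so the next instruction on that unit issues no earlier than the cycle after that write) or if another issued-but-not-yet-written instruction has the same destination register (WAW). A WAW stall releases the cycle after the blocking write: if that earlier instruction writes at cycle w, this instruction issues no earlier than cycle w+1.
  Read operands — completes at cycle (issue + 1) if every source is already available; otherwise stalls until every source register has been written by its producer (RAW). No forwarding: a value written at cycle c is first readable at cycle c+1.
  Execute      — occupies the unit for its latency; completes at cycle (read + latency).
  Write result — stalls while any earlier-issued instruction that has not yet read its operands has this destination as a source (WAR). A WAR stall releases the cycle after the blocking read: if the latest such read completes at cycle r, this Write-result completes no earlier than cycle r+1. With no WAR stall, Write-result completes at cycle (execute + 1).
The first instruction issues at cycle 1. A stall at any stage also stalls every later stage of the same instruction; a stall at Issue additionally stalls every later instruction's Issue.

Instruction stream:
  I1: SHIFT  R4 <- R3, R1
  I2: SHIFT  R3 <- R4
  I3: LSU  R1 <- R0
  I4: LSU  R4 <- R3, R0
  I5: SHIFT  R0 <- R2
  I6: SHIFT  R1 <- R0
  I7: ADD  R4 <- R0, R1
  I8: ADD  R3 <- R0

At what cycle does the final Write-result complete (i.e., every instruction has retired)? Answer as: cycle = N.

cycle 1: issue I1 (SHIFT)
cycle 2: I1 read-ops
cycle 3: I1 finished on SHIFT
cycle 4: I1→R4
cycle 5: issue I2 (SHIFT)
cycle 6: I2 read-ops; issue I3 (LSU)
cycle 7: I2 finished on SHIFT; I3 read-ops
cycle 8: I2→R3; I3 finished on LSU
cycle 9: I3→R1
cycle 10: issue I4 (LSU)
cycle 11: I4 read-ops; issue I5 (SHIFT)
cycle 12: I4 finished on LSU; I5 read-ops
cycle 13: I4→R4; I5 finished on SHIFT
cycle 14: I5→R0
cycle 15: issue I6 (SHIFT)
cycle 16: I6 read-ops; issue I7 (ADD)
cycle 17: I6 finished on SHIFT
cycle 18: I6→R1
cycle 19: I7 read-ops
cycle 21: I7 finished on ADD
cycle 22: I7→R4
cycle 23: issue I8 (ADD)
cycle 24: I8 read-ops
cycle 26: I8 finished on ADD
cycle 27: I8→R3

cycle = 27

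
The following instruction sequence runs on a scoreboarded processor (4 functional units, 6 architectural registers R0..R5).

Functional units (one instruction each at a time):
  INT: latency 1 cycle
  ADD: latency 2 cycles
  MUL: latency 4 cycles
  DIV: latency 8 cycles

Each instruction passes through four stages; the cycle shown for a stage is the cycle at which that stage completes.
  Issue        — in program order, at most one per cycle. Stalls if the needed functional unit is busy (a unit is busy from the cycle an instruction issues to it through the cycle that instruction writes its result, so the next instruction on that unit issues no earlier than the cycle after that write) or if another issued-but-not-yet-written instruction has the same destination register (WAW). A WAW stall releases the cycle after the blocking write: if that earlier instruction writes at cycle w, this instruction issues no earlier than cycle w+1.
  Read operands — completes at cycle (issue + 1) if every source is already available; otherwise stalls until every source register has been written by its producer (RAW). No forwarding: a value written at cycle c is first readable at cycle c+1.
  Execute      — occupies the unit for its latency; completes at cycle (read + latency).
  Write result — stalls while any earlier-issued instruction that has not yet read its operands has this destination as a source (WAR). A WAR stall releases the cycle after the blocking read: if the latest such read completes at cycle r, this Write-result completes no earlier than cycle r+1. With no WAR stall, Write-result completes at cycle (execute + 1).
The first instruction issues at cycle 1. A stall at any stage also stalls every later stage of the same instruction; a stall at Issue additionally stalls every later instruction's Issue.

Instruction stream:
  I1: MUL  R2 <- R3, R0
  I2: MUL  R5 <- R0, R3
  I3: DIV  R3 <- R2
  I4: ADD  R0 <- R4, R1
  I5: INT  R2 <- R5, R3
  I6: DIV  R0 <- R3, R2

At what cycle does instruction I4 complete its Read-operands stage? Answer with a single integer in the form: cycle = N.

I1: IS=1 RO=2 EX=6 WR=7
I2: IS=8 RO=9 EX=13 WR=14  [struct: MUL busy until I1 writes@7]
I3: IS=9 RO=10 EX=18 WR=19
I4: IS=10 RO=11 EX=13 WR=14
I5: IS=11 RO=20 EX=21 WR=22  [RAW R3: wait I3 write@19]
I6: IS=20 RO=23 EX=31 WR=32  [struct: DIV busy until I3 writes@19; RAW R2: wait I5 write@22]

cycle = 11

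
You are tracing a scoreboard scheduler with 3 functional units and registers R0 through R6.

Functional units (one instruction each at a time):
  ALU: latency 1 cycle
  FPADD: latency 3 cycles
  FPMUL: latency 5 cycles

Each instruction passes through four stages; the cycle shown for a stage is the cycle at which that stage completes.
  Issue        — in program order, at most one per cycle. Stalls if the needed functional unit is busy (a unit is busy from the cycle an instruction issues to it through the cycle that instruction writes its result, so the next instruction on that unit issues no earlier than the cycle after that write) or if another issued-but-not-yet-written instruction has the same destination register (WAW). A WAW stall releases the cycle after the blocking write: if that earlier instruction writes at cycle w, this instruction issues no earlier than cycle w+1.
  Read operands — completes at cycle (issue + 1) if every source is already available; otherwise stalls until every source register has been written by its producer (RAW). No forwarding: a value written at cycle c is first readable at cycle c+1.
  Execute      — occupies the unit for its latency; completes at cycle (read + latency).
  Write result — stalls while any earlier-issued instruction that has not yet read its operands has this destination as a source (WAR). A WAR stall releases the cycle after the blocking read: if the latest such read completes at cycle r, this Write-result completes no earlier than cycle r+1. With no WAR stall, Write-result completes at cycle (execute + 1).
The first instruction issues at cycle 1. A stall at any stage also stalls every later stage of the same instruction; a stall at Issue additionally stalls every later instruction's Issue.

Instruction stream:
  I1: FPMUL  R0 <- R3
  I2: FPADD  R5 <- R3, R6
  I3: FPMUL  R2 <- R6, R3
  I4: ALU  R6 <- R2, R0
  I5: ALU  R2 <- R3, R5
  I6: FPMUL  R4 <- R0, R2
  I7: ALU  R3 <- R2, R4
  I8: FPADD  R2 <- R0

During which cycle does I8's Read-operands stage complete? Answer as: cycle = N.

  I1 | 1 | 2 | 7 | 8
  I2 | 2 | 3 | 6 | 7
  I3 | 9 | 10 | 15 | 16   struct: FPMUL busy until I1 writes@8
  I4 | 10 | 17 | 18 | 19   RAW R2: wait I3 write@16
  I5 | 20 | 21 | 22 | 23   struct: ALU busy until I4 writes@19
  I6 | 21 | 24 | 29 | 30   RAW R2: wait I5 write@23
  I7 | 24 | 31 | 32 | 33   struct: ALU busy until I5 writes@23 · RAW R4: wait I6 write@30
  I8 | 25 | 26 | 29 | 32   WAR R2: wait I7 read@31

cycle = 26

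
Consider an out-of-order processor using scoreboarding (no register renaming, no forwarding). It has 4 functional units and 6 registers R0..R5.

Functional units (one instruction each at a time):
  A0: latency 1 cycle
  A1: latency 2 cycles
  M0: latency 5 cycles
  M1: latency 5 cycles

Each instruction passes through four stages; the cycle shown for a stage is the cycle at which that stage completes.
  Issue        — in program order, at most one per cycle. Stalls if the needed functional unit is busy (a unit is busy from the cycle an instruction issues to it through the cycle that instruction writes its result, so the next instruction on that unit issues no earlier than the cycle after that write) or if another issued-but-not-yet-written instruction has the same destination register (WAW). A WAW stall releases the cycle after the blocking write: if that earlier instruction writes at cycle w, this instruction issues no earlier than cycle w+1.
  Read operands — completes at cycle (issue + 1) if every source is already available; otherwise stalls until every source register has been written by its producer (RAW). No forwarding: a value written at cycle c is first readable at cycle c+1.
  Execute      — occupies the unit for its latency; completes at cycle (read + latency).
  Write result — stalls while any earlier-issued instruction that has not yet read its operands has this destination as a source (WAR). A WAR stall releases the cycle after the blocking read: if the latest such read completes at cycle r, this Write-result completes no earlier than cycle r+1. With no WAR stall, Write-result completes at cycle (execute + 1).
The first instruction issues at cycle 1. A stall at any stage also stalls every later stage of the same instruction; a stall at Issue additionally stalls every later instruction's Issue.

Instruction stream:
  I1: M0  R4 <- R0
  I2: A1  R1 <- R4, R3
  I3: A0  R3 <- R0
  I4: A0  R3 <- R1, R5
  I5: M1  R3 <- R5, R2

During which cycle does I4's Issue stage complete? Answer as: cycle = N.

cycle = 11

[I1] 1/2/7/8
[I2] 2/9/11/12  (RAW R4: wait I1 write@8)
[I3] 3/4/5/10  (WAR R3: wait I2 read@9)
[I4] 11/13/14/15  (struct: A0 busy until I3 writes@10; RAW R1: wait I2 write@12)
[I5] 16/17/22/23  (WAW R3: wait I4 write@15)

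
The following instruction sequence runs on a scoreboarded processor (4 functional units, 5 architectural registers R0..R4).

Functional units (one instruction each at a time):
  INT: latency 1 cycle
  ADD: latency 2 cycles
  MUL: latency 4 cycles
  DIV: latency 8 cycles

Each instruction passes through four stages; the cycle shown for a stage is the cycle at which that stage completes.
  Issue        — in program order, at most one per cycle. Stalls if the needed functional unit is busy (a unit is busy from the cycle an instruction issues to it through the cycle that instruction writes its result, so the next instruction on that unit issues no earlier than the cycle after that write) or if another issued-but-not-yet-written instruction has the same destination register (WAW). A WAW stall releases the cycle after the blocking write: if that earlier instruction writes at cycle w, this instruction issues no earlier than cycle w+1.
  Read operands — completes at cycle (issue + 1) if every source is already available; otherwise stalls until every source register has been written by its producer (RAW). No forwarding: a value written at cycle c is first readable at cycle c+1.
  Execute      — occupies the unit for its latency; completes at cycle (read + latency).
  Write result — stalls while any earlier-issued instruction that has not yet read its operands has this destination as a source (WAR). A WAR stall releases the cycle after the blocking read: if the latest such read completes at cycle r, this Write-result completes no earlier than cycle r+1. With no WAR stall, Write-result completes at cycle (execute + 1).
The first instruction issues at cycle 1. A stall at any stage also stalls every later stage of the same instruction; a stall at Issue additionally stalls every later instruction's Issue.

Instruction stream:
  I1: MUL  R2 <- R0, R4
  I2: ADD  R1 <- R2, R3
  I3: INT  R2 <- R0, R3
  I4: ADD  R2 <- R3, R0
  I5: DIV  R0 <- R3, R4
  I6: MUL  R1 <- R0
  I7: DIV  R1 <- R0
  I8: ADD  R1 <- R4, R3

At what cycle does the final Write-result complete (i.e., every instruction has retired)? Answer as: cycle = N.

cycle = 45

[I1] 1/2/6/7
[I2] 2/8/10/11  (RAW R2: wait I1 write@7)
[I3] 8/9/10/11  (WAW R2: wait I1 write@7)
[I4] 12/13/15/16  (WAW R2: wait I3 write@11)
[I5] 13/14/22/23
[I6] 14/24/28/29  (RAW R0: wait I5 write@23)
[I7] 30/31/39/40  (WAW R1: wait I6 write@29)
[I8] 41/42/44/45  (WAW R1: wait I7 write@40)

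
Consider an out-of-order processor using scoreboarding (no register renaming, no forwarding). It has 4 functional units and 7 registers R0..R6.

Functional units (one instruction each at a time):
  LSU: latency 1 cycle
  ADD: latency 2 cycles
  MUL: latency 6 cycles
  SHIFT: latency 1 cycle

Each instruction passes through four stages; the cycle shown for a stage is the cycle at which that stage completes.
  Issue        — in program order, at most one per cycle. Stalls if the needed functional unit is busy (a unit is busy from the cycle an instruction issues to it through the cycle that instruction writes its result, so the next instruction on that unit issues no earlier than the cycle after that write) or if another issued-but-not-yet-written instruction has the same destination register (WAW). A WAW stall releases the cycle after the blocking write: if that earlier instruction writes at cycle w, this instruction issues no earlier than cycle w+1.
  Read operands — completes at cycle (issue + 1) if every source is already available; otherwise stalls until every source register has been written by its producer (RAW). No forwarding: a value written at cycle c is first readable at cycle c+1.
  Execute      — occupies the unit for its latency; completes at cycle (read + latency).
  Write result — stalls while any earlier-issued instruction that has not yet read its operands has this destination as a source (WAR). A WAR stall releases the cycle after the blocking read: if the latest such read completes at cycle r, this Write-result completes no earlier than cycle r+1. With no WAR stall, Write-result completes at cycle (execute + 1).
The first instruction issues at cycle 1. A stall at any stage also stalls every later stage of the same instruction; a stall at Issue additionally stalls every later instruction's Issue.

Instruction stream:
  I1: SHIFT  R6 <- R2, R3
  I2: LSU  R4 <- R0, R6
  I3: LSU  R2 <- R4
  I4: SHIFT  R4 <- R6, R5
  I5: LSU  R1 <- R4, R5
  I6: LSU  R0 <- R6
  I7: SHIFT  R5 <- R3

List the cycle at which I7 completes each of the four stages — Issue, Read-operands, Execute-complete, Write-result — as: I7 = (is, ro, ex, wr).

I1 -> (1, 2, 3, 4)
I2 -> (2, 5, 6, 7)  // RAW R6: wait I1 write@4
I3 -> (8, 9, 10, 11)  // struct: LSU busy until I2 writes@7
I4 -> (9, 10, 11, 12)
I5 -> (12, 13, 14, 15)  // struct: LSU busy until I3 writes@11
I6 -> (16, 17, 18, 19)  // struct: LSU busy until I5 writes@15
I7 -> (17, 18, 19, 20)

I7 = (17, 18, 19, 20)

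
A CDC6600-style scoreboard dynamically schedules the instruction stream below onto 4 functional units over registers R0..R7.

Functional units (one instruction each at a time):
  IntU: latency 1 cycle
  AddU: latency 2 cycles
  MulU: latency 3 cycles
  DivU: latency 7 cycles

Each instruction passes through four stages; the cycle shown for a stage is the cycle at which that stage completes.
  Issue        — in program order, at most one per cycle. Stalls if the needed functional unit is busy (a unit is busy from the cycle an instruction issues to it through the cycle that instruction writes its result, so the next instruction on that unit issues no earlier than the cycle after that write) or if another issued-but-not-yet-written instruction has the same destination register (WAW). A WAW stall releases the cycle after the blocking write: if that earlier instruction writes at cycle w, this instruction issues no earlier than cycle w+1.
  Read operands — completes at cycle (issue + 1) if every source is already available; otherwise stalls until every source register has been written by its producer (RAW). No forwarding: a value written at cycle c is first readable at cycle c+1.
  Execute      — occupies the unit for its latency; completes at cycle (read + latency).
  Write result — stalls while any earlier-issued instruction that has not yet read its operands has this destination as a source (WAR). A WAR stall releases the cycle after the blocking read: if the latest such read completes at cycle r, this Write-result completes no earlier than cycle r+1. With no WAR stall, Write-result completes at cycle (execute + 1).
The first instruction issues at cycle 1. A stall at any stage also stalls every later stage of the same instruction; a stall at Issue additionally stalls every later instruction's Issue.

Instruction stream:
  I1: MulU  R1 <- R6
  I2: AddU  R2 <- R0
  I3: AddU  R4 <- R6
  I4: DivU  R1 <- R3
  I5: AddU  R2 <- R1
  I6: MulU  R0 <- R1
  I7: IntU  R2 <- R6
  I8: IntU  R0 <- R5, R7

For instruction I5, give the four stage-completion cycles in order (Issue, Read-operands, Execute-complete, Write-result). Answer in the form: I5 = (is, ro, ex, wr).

cycle 1: I1 issues→MulU
cycle 2: I1 reads, I2 issues→AddU
cycle 3: I2 reads
cycle 5: I1 exec-done, I2 exec-done
cycle 6: I1 writes R1, I2 writes R2
cycle 7: I3 issues→AddU
cycle 8: I3 reads, I4 issues→DivU
cycle 9: I4 reads
cycle 10: I3 exec-done
cycle 11: I3 writes R4
cycle 12: I5 issues→AddU
cycle 13: I6 issues→MulU
cycle 16: I4 exec-done
cycle 17: I4 writes R1
cycle 18: I5 reads, I6 reads
cycle 20: I5 exec-done
cycle 21: I5 writes R2, I6 exec-done
cycle 22: I6 writes R0, I7 issues→IntU
cycle 23: I7 reads
cycle 24: I7 exec-done
cycle 25: I7 writes R2
cycle 26: I8 issues→IntU
cycle 27: I8 reads
cycle 28: I8 exec-done
cycle 29: I8 writes R0

I5 = (12, 18, 20, 21)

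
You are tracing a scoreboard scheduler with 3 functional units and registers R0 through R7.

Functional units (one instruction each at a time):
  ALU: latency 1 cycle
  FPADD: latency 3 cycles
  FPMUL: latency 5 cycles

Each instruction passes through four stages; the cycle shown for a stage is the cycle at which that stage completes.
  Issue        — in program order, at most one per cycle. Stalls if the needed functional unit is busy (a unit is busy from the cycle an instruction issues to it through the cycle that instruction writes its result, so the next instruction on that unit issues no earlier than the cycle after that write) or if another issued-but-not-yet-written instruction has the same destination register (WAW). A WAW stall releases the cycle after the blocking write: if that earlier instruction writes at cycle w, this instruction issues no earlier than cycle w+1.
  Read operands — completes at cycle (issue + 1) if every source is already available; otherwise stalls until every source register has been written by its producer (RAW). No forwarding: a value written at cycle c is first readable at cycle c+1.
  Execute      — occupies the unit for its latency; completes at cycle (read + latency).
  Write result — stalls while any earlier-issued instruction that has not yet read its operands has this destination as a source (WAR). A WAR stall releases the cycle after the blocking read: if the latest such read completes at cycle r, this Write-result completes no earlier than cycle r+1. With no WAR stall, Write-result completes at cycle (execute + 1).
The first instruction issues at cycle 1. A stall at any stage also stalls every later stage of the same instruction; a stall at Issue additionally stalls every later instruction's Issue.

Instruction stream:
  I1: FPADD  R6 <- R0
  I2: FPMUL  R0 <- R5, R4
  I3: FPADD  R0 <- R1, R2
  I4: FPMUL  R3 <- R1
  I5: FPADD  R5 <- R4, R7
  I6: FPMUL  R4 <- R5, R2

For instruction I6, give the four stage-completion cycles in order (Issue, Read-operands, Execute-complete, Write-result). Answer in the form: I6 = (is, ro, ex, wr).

I6 = (19, 22, 27, 28)

c1: issue I1 (FPADD)
c2: I1 read-ops; issue I2 (FPMUL)
c3: I2 read-ops
c5: I1 finished on FPADD
c6: I1→R6
c8: I2 finished on FPMUL
c9: I2→R0
c10: issue I3 (FPADD)
c11: I3 read-ops; issue I4 (FPMUL)
c12: I4 read-ops
c14: I3 finished on FPADD
c15: I3→R0
c16: issue I5 (FPADD)
c17: I4 finished on FPMUL; I5 read-ops
c18: I4→R3
c19: issue I6 (FPMUL)
c20: I5 finished on FPADD
c21: I5→R5
c22: I6 read-ops
c27: I6 finished on FPMUL
c28: I6→R4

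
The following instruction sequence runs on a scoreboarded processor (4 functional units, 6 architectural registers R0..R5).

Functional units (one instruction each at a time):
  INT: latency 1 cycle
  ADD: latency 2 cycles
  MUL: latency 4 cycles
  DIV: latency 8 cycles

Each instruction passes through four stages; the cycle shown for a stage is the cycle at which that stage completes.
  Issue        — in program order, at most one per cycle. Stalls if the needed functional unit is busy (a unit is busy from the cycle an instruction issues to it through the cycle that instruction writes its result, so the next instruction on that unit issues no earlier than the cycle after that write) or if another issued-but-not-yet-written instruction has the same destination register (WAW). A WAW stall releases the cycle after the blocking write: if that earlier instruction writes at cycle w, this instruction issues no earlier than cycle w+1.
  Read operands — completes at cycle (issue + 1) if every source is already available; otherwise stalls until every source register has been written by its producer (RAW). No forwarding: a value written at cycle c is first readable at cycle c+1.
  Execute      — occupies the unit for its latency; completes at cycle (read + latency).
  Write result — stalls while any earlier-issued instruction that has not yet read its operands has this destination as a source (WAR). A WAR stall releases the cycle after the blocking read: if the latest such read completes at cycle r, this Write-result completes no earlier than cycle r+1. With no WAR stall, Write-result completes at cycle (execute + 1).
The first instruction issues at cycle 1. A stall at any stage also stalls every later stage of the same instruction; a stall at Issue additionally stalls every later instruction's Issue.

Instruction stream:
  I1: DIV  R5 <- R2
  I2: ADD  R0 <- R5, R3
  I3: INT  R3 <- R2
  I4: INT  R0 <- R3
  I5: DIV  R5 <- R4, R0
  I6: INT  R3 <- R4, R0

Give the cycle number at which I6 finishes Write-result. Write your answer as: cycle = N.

1) issue 1, read 2, done 10, write 11
2) issue 2, read 12, done 14, write 15  <RAW R5: wait I1 write@11>
3) issue 3, read 4, done 5, write 13  <WAR R3: wait I2 read@12>
4) issue 16, read 17, done 18, write 19  <WAW R0: wait I2 write@15>
5) issue 17, read 20, done 28, write 29  <RAW R0: wait I4 write@19>
6) issue 20, read 21, done 22, write 23  <struct: INT busy until I4 writes@19>

cycle = 23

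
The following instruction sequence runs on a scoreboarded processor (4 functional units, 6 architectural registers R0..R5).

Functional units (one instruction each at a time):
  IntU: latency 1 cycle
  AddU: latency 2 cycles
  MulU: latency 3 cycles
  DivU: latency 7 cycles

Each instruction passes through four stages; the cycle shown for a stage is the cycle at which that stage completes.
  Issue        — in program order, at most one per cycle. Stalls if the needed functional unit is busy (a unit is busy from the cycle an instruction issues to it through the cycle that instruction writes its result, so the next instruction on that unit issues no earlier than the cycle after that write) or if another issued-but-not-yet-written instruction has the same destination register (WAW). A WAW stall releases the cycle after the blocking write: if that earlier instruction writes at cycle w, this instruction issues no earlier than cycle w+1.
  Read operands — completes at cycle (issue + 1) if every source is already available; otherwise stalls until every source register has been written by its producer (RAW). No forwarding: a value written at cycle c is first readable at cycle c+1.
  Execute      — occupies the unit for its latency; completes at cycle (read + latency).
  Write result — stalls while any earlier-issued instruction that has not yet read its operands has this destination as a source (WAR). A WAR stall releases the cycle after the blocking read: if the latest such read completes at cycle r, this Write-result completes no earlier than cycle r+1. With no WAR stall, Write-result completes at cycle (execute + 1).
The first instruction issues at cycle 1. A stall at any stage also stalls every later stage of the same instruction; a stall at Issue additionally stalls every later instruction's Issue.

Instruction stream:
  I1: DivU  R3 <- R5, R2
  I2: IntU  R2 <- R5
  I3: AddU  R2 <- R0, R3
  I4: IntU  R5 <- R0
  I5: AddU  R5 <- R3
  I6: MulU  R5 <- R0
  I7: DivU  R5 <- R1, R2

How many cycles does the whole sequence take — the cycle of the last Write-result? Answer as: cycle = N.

cycle = 35

[1] issue I1 (DivU)
[2] I1 read-ops, issue I2 (IntU)
[3] I2 read-ops
[4] I2 finished on IntU
[5] I2→R2
[6] issue I3 (AddU)
[7] issue I4 (IntU)
[8] I4 read-ops
[9] I1 finished on DivU, I4 finished on IntU
[10] I1→R3, I4→R5
[11] I3 read-ops
[13] I3 finished on AddU
[14] I3→R2
[15] issue I5 (AddU)
[16] I5 read-ops
[18] I5 finished on AddU
[19] I5→R5
[20] issue I6 (MulU)
[21] I6 read-ops
[24] I6 finished on MulU
[25] I6→R5
[26] issue I7 (DivU)
[27] I7 read-ops
[34] I7 finished on DivU
[35] I7→R5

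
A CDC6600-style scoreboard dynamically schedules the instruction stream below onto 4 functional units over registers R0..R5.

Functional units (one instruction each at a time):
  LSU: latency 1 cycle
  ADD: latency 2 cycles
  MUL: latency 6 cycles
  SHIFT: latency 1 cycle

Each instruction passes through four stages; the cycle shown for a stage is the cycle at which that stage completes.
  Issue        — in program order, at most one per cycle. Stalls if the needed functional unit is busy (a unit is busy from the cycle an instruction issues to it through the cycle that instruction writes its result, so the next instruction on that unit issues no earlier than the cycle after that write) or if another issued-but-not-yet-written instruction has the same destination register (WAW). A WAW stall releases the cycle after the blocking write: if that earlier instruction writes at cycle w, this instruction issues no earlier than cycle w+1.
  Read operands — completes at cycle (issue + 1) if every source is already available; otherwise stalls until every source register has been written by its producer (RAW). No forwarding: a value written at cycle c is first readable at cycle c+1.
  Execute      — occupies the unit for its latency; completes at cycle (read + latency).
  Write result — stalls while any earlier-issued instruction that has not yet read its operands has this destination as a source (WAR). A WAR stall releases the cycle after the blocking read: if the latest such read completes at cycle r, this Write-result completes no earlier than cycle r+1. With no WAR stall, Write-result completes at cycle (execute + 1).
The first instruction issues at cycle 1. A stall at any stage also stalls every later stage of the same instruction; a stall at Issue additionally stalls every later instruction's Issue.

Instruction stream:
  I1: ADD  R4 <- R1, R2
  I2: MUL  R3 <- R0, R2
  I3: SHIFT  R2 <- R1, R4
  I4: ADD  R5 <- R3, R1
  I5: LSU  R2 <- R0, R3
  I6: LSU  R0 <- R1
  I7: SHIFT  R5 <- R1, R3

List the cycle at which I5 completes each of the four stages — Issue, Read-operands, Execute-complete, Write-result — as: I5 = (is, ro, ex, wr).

I5 = (9, 11, 12, 13)

c1: I1 issues→ADD
c2: I1 reads, I2 issues→MUL
c3: I2 reads, I3 issues→SHIFT
c4: I1 exec-done
c5: I1 writes R4
c6: I3 reads, I4 issues→ADD
c7: I3 exec-done
c8: I3 writes R2
c9: I2 exec-done, I5 issues→LSU
c10: I2 writes R3
c11: I4 reads, I5 reads
c12: I5 exec-done
c13: I4 exec-done, I5 writes R2
c14: I4 writes R5, I6 issues→LSU
c15: I6 reads, I7 issues→SHIFT
c16: I6 exec-done, I7 reads
c17: I6 writes R0, I7 exec-done
c18: I7 writes R5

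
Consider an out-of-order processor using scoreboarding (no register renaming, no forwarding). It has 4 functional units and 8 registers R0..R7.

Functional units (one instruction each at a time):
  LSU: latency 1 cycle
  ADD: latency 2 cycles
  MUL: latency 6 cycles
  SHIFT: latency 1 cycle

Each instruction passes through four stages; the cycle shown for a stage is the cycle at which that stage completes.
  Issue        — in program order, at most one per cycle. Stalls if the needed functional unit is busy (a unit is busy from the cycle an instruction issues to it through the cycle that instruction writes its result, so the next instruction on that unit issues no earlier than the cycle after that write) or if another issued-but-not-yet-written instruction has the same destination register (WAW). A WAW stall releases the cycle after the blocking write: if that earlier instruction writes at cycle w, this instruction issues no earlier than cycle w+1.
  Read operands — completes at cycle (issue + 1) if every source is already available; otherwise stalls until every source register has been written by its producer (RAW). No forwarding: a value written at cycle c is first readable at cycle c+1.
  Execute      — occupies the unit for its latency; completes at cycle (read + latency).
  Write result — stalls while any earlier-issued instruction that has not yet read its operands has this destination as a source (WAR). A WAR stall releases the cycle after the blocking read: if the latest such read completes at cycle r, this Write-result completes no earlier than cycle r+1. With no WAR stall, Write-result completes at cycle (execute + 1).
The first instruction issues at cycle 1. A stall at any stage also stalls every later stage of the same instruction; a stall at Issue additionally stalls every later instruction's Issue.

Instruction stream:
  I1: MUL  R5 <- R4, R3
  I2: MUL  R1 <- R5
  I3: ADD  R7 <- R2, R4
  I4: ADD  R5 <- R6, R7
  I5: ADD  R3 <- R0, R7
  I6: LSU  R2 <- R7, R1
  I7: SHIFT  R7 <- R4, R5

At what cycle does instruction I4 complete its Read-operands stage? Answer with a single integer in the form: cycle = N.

c1: I1 issues→MUL
c2: I1 reads
c8: I1 exec-done
c9: I1 writes R5
c10: I2 issues→MUL
c11: I2 reads; I3 issues→ADD
c12: I3 reads
c14: I3 exec-done
c15: I3 writes R7
c16: I4 issues→ADD
c17: I2 exec-done; I4 reads
c18: I2 writes R1
c19: I4 exec-done
c20: I4 writes R5
c21: I5 issues→ADD
c22: I5 reads; I6 issues→LSU
c23: I6 reads; I7 issues→SHIFT
c24: I5 exec-done; I6 exec-done; I7 reads
c25: I5 writes R3; I6 writes R2; I7 exec-done
c26: I7 writes R7

cycle = 17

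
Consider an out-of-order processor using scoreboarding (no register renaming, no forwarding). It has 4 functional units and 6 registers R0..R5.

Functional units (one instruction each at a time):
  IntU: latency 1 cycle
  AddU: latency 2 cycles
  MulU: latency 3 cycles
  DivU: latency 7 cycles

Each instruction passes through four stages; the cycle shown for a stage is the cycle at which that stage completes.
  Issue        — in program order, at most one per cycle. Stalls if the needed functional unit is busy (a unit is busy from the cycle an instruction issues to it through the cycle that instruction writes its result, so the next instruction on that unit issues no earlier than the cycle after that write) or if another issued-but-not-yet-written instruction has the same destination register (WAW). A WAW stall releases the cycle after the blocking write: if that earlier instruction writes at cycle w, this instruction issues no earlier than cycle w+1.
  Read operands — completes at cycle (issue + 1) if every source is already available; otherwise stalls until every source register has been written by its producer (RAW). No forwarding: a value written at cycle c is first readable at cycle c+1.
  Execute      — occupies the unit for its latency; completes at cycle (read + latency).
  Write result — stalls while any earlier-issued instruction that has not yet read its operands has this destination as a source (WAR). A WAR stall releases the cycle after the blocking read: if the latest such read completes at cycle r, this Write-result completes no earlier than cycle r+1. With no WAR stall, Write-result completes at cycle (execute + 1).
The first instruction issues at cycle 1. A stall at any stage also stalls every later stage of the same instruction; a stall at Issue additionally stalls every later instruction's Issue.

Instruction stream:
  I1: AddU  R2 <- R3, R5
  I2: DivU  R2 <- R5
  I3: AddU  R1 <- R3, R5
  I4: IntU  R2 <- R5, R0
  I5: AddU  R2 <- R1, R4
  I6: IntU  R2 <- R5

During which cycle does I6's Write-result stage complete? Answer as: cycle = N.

cycle = 28

cycle 1: issue I1 (AddU)
cycle 2: I1 read-ops
cycle 4: I1 finished on AddU
cycle 5: I1→R2
cycle 6: issue I2 (DivU)
cycle 7: I2 read-ops | issue I3 (AddU)
cycle 8: I3 read-ops
cycle 10: I3 finished on AddU
cycle 11: I3→R1
cycle 14: I2 finished on DivU
cycle 15: I2→R2
cycle 16: issue I4 (IntU)
cycle 17: I4 read-ops
cycle 18: I4 finished on IntU
cycle 19: I4→R2
cycle 20: issue I5 (AddU)
cycle 21: I5 read-ops
cycle 23: I5 finished on AddU
cycle 24: I5→R2
cycle 25: issue I6 (IntU)
cycle 26: I6 read-ops
cycle 27: I6 finished on IntU
cycle 28: I6→R2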